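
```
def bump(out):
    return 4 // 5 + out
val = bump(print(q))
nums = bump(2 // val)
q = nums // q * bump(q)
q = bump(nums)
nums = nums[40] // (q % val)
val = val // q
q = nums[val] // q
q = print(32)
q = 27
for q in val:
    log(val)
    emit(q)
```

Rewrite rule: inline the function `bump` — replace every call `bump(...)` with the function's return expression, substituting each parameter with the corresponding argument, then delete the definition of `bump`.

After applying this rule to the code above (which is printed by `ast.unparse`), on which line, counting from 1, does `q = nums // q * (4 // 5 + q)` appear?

Transformed code:
val = 4 // 5 + print(q)
nums = 4 // 5 + 2 // val
q = nums // q * (4 // 5 + q)
q = 4 // 5 + nums
nums = nums[40] // (q % val)
val = val // q
q = nums[val] // q
q = print(32)
q = 27
for q in val:
    log(val)
    emit(q)

3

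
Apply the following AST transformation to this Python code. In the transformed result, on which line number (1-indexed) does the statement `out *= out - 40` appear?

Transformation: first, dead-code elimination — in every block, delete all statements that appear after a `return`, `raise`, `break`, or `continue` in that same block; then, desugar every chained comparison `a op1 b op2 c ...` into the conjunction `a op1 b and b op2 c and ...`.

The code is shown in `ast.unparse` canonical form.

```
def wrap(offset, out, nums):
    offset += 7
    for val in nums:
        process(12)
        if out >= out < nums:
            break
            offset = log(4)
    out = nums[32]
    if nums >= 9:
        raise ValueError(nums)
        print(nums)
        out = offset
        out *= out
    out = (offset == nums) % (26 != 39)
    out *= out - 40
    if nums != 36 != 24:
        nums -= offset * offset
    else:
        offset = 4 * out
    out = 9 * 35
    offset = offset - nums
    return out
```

11

Transformed code:
def wrap(offset, out, nums):
    offset += 7
    for val in nums:
        process(12)
        if out >= out and out < nums:
            break
    out = nums[32]
    if nums >= 9:
        raise ValueError(nums)
    out = (offset == nums) % (26 != 39)
    out *= out - 40
    if nums != 36 and 36 != 24:
        nums -= offset * offset
    else:
        offset = 4 * out
    out = 9 * 35
    offset = offset - nums
    return out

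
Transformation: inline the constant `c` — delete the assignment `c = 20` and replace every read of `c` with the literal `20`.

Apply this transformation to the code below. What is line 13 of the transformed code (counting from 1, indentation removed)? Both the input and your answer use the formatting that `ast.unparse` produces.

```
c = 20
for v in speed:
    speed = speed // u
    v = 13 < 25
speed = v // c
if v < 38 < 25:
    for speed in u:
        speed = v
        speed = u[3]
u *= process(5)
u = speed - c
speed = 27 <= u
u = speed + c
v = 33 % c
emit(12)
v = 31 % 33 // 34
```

Transformed code:
for v in speed:
    speed = speed // u
    v = 13 < 25
speed = v // 20
if v < 38 < 25:
    for speed in u:
        speed = v
        speed = u[3]
u *= process(5)
u = speed - 20
speed = 27 <= u
u = speed + 20
v = 33 % 20
emit(12)
v = 31 % 33 // 34

v = 33 % 20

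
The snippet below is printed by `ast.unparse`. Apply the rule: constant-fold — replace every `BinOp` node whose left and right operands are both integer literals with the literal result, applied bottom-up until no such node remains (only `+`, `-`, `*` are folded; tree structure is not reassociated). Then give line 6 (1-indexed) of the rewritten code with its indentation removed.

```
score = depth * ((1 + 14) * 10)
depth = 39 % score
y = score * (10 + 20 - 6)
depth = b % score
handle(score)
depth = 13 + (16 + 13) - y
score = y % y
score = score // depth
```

depth = 42 - y

Transformed code:
score = depth * 150
depth = 39 % score
y = score * 24
depth = b % score
handle(score)
depth = 42 - y
score = y % y
score = score // depth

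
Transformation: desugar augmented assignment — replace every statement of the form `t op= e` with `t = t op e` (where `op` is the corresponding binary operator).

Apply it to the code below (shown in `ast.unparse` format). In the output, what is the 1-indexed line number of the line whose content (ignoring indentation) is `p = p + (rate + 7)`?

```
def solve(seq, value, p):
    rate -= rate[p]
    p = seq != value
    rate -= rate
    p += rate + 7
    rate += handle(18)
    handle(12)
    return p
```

Transformed code:
def solve(seq, value, p):
    rate = rate - rate[p]
    p = seq != value
    rate = rate - rate
    p = p + (rate + 7)
    rate = rate + handle(18)
    handle(12)
    return p

5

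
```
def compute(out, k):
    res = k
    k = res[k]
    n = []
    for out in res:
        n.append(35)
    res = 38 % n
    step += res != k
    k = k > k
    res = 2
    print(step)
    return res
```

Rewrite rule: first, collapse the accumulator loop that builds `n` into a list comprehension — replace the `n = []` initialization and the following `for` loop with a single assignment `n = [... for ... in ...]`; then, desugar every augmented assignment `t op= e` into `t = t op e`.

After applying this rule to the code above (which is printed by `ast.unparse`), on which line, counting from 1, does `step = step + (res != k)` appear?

6

Transformed code:
def compute(out, k):
    res = k
    k = res[k]
    n = [35 for out in res]
    res = 38 % n
    step = step + (res != k)
    k = k > k
    res = 2
    print(step)
    return res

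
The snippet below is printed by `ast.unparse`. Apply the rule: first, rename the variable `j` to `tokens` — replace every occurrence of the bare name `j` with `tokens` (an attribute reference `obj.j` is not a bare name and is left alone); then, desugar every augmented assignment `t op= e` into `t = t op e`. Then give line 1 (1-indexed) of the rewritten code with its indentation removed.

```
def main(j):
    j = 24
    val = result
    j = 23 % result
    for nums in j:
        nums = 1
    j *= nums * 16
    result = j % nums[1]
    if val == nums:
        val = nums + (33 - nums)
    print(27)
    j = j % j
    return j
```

def main(tokens):

Transformed code:
def main(tokens):
    tokens = 24
    val = result
    tokens = 23 % result
    for nums in tokens:
        nums = 1
    tokens = tokens * (nums * 16)
    result = tokens % nums[1]
    if val == nums:
        val = nums + (33 - nums)
    print(27)
    tokens = tokens % tokens
    return tokens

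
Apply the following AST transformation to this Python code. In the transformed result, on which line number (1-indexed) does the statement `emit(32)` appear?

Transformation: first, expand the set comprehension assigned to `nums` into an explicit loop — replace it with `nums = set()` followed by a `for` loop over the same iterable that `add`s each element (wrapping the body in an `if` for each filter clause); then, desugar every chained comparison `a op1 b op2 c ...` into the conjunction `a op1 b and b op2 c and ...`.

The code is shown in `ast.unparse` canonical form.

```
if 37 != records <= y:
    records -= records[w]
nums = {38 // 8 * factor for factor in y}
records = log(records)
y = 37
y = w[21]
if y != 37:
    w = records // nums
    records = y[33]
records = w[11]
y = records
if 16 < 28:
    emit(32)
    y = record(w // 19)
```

Transformed code:
if 37 != records and records <= y:
    records -= records[w]
nums = set()
for factor in y:
    nums.add(38 // 8 * factor)
records = log(records)
y = 37
y = w[21]
if y != 37:
    w = records // nums
    records = y[33]
records = w[11]
y = records
if 16 < 28:
    emit(32)
    y = record(w // 19)

15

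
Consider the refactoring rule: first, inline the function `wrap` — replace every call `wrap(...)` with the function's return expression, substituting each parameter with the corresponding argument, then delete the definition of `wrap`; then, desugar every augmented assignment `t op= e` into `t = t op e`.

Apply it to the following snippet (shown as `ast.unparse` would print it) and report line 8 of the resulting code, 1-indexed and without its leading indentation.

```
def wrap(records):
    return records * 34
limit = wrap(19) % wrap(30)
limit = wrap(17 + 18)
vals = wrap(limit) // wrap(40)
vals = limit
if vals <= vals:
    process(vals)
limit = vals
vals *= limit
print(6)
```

Transformed code:
limit = 19 * 34 % (30 * 34)
limit = (17 + 18) * 34
vals = limit * 34 // (40 * 34)
vals = limit
if vals <= vals:
    process(vals)
limit = vals
vals = vals * limit
print(6)

vals = vals * limit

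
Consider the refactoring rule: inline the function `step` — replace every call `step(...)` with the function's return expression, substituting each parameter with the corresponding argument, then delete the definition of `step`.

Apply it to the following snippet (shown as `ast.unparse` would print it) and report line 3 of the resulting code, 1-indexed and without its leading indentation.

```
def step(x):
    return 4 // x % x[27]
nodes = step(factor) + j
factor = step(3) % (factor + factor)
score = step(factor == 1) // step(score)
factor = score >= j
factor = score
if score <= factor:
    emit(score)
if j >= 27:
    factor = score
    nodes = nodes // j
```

Transformed code:
nodes = 4 // factor % factor[27] + j
factor = 4 // 3 % 3[27] % (factor + factor)
score = 4 // (factor == 1) % (factor == 1)[27] // (4 // score % score[27])
factor = score >= j
factor = score
if score <= factor:
    emit(score)
if j >= 27:
    factor = score
    nodes = nodes // j

score = 4 // (factor == 1) % (factor == 1)[27] // (4 // score % score[27])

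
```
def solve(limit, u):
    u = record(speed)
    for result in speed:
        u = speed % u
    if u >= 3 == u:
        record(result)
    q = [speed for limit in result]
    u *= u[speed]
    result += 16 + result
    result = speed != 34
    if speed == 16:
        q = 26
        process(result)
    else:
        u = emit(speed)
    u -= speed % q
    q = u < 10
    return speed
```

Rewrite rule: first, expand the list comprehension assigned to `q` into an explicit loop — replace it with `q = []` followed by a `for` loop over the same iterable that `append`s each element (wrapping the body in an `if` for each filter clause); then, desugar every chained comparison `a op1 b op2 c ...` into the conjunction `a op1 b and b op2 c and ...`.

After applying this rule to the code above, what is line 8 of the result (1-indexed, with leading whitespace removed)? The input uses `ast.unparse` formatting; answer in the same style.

Transformed code:
def solve(limit, u):
    u = record(speed)
    for result in speed:
        u = speed % u
    if u >= 3 and 3 == u:
        record(result)
    q = []
    for limit in result:
        q.append(speed)
    u *= u[speed]
    result += 16 + result
    result = speed != 34
    if speed == 16:
        q = 26
        process(result)
    else:
        u = emit(speed)
    u -= speed % q
    q = u < 10
    return speed

for limit in result:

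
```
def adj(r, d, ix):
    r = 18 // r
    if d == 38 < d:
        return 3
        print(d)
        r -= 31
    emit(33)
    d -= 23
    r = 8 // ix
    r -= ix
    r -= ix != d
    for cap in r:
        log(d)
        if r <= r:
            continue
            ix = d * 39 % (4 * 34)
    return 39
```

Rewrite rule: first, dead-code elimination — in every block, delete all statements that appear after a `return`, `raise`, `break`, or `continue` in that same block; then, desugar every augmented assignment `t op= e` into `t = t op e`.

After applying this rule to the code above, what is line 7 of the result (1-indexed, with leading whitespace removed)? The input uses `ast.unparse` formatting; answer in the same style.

r = 8 // ix

Transformed code:
def adj(r, d, ix):
    r = 18 // r
    if d == 38 < d:
        return 3
    emit(33)
    d = d - 23
    r = 8 // ix
    r = r - ix
    r = r - (ix != d)
    for cap in r:
        log(d)
        if r <= r:
            continue
    return 39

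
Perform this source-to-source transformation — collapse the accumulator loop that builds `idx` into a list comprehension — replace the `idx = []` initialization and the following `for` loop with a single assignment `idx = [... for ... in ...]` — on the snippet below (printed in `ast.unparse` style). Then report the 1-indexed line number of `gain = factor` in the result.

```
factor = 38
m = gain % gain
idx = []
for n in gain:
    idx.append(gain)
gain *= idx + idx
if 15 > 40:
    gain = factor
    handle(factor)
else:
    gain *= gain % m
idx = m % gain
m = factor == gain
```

Transformed code:
factor = 38
m = gain % gain
idx = [gain for n in gain]
gain *= idx + idx
if 15 > 40:
    gain = factor
    handle(factor)
else:
    gain *= gain % m
idx = m % gain
m = factor == gain

6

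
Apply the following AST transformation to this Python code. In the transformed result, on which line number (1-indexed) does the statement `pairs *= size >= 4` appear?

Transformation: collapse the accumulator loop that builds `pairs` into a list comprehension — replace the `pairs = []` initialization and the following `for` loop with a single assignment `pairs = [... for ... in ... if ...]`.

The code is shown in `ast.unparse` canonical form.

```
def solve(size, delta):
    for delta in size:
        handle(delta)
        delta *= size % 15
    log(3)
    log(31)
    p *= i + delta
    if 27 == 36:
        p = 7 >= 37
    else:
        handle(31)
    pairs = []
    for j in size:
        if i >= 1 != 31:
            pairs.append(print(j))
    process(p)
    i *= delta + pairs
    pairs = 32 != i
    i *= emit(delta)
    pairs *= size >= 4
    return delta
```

17

Transformed code:
def solve(size, delta):
    for delta in size:
        handle(delta)
        delta *= size % 15
    log(3)
    log(31)
    p *= i + delta
    if 27 == 36:
        p = 7 >= 37
    else:
        handle(31)
    pairs = [print(j) for j in size if i >= 1 != 31]
    process(p)
    i *= delta + pairs
    pairs = 32 != i
    i *= emit(delta)
    pairs *= size >= 4
    return delta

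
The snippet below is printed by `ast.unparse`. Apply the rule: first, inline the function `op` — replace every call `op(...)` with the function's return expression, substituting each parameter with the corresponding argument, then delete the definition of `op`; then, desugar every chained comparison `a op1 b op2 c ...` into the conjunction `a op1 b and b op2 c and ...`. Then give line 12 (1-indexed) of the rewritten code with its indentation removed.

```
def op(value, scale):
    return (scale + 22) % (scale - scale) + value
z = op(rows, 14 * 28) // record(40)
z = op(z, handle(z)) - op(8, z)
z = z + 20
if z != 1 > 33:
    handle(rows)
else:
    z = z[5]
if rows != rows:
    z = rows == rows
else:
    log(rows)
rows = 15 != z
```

rows = 15 != z

Transformed code:
z = ((14 * 28 + 22) % (14 * 28 - 14 * 28) + rows) // record(40)
z = (handle(z) + 22) % (handle(z) - handle(z)) + z - ((z + 22) % (z - z) + 8)
z = z + 20
if z != 1 and 1 > 33:
    handle(rows)
else:
    z = z[5]
if rows != rows:
    z = rows == rows
else:
    log(rows)
rows = 15 != z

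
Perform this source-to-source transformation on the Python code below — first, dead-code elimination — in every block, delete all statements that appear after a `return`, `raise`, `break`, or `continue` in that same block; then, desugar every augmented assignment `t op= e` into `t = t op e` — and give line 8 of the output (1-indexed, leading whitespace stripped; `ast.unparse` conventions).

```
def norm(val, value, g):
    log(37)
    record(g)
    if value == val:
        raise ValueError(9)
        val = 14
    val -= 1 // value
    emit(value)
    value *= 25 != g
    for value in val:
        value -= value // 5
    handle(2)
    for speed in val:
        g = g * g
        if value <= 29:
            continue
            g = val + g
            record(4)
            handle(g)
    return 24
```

Transformed code:
def norm(val, value, g):
    log(37)
    record(g)
    if value == val:
        raise ValueError(9)
    val = val - 1 // value
    emit(value)
    value = value * (25 != g)
    for value in val:
        value = value - value // 5
    handle(2)
    for speed in val:
        g = g * g
        if value <= 29:
            continue
    return 24

value = value * (25 != g)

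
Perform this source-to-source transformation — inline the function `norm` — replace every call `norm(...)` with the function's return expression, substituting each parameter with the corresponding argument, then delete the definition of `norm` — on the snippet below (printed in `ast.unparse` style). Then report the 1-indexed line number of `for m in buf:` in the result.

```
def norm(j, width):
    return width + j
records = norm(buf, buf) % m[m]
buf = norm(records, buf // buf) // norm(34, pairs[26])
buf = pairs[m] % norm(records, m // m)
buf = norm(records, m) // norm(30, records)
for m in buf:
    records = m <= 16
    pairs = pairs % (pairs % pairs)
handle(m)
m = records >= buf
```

5

Transformed code:
records = (buf + buf) % m[m]
buf = (buf // buf + records) // (pairs[26] + 34)
buf = pairs[m] % (m // m + records)
buf = (m + records) // (records + 30)
for m in buf:
    records = m <= 16
    pairs = pairs % (pairs % pairs)
handle(m)
m = records >= buf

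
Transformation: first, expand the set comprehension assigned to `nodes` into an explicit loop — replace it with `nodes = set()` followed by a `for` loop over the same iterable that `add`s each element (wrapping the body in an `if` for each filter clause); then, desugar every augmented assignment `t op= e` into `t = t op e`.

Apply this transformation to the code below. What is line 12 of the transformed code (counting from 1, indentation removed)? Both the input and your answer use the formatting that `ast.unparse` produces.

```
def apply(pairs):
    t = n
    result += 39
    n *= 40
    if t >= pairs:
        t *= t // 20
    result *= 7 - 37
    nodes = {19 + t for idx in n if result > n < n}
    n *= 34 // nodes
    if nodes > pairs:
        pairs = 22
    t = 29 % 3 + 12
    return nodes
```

Transformed code:
def apply(pairs):
    t = n
    result = result + 39
    n = n * 40
    if t >= pairs:
        t = t * (t // 20)
    result = result * (7 - 37)
    nodes = set()
    for idx in n:
        if result > n < n:
            nodes.add(19 + t)
    n = n * (34 // nodes)
    if nodes > pairs:
        pairs = 22
    t = 29 % 3 + 12
    return nodes

n = n * (34 // nodes)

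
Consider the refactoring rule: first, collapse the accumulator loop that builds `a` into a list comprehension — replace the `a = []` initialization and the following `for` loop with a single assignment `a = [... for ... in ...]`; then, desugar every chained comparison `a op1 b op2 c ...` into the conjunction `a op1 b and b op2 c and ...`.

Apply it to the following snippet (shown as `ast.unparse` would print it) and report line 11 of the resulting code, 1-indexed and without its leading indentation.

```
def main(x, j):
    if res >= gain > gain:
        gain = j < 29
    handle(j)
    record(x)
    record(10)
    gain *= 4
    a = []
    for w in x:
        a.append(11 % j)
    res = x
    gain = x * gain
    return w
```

Transformed code:
def main(x, j):
    if res >= gain and gain > gain:
        gain = j < 29
    handle(j)
    record(x)
    record(10)
    gain *= 4
    a = [11 % j for w in x]
    res = x
    gain = x * gain
    return w

return w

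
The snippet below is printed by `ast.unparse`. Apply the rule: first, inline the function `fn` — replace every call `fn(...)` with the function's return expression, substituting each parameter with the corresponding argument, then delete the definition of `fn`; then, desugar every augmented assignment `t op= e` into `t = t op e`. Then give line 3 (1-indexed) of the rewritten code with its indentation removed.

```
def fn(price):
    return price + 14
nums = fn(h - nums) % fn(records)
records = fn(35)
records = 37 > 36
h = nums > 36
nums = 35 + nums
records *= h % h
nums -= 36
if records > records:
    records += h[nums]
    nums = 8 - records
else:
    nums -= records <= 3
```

Transformed code:
nums = (h - nums + 14) % (records + 14)
records = 35 + 14
records = 37 > 36
h = nums > 36
nums = 35 + nums
records = records * (h % h)
nums = nums - 36
if records > records:
    records = records + h[nums]
    nums = 8 - records
else:
    nums = nums - (records <= 3)

records = 37 > 36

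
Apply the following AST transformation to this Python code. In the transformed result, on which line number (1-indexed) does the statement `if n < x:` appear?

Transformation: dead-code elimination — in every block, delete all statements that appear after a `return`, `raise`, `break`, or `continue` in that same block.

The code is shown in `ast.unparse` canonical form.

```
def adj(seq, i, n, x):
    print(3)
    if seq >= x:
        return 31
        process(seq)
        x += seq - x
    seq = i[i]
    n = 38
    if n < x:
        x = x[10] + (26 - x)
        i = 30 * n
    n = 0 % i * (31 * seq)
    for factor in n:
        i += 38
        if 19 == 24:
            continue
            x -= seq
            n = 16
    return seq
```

7

Transformed code:
def adj(seq, i, n, x):
    print(3)
    if seq >= x:
        return 31
    seq = i[i]
    n = 38
    if n < x:
        x = x[10] + (26 - x)
        i = 30 * n
    n = 0 % i * (31 * seq)
    for factor in n:
        i += 38
        if 19 == 24:
            continue
    return seq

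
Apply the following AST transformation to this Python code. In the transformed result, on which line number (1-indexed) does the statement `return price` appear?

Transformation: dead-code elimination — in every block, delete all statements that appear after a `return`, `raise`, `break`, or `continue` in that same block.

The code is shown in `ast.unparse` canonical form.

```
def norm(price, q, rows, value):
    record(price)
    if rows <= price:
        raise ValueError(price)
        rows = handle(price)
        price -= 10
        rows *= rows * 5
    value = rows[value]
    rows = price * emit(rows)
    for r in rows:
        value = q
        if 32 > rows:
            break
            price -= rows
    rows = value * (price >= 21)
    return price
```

12

Transformed code:
def norm(price, q, rows, value):
    record(price)
    if rows <= price:
        raise ValueError(price)
    value = rows[value]
    rows = price * emit(rows)
    for r in rows:
        value = q
        if 32 > rows:
            break
    rows = value * (price >= 21)
    return price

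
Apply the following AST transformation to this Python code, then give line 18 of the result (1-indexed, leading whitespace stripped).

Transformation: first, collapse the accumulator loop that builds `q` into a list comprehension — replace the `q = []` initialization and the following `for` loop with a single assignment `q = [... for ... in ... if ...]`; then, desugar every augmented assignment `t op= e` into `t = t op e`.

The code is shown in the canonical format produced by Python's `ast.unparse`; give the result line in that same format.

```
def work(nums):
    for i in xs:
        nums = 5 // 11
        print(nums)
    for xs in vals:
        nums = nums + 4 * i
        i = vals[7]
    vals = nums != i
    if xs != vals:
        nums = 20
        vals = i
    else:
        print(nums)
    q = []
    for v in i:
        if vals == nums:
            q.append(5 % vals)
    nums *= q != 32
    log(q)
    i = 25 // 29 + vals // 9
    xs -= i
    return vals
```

Transformed code:
def work(nums):
    for i in xs:
        nums = 5 // 11
        print(nums)
    for xs in vals:
        nums = nums + 4 * i
        i = vals[7]
    vals = nums != i
    if xs != vals:
        nums = 20
        vals = i
    else:
        print(nums)
    q = [5 % vals for v in i if vals == nums]
    nums = nums * (q != 32)
    log(q)
    i = 25 // 29 + vals // 9
    xs = xs - i
    return vals

xs = xs - i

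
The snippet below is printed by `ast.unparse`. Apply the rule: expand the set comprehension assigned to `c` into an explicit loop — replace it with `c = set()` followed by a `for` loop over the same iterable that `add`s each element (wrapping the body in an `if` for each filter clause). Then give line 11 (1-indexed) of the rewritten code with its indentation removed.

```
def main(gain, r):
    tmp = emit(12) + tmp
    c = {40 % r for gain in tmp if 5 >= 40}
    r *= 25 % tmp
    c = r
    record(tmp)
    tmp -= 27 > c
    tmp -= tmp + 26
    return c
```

tmp -= tmp + 26

Transformed code:
def main(gain, r):
    tmp = emit(12) + tmp
    c = set()
    for gain in tmp:
        if 5 >= 40:
            c.add(40 % r)
    r *= 25 % tmp
    c = r
    record(tmp)
    tmp -= 27 > c
    tmp -= tmp + 26
    return c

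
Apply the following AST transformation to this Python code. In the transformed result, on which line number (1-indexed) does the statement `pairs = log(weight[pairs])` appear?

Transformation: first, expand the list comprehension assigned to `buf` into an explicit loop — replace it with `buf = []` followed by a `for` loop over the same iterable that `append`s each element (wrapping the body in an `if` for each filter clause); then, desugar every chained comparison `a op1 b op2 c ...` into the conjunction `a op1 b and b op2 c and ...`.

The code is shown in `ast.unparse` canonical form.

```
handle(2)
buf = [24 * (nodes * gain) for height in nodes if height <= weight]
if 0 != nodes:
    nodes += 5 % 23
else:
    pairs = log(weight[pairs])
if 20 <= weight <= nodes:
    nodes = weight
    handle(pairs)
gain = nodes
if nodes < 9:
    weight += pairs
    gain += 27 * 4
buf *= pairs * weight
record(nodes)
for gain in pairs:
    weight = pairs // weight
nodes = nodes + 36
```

9

Transformed code:
handle(2)
buf = []
for height in nodes:
    if height <= weight:
        buf.append(24 * (nodes * gain))
if 0 != nodes:
    nodes += 5 % 23
else:
    pairs = log(weight[pairs])
if 20 <= weight and weight <= nodes:
    nodes = weight
    handle(pairs)
gain = nodes
if nodes < 9:
    weight += pairs
    gain += 27 * 4
buf *= pairs * weight
record(nodes)
for gain in pairs:
    weight = pairs // weight
nodes = nodes + 36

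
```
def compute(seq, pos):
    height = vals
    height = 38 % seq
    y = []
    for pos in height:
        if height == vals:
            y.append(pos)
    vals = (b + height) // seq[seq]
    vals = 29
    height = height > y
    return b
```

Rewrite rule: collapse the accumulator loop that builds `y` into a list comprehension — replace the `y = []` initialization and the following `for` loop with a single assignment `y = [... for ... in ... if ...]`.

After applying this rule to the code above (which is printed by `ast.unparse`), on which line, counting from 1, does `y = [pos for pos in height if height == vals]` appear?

4

Transformed code:
def compute(seq, pos):
    height = vals
    height = 38 % seq
    y = [pos for pos in height if height == vals]
    vals = (b + height) // seq[seq]
    vals = 29
    height = height > y
    return b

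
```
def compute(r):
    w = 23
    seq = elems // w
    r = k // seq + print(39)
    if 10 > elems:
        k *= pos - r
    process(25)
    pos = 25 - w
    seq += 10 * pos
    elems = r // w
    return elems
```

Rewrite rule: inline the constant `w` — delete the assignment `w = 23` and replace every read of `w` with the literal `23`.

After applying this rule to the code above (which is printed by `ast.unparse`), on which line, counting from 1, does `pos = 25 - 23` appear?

Transformed code:
def compute(r):
    seq = elems // 23
    r = k // seq + print(39)
    if 10 > elems:
        k *= pos - r
    process(25)
    pos = 25 - 23
    seq += 10 * pos
    elems = r // 23
    return elems

7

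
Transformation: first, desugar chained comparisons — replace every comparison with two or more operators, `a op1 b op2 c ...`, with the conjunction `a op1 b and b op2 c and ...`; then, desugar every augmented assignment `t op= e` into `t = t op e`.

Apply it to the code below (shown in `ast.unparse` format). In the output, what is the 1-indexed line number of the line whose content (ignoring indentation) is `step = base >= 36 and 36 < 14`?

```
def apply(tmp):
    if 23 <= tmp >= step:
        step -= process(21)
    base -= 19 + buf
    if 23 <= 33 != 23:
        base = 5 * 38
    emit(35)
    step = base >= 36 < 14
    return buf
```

8

Transformed code:
def apply(tmp):
    if 23 <= tmp and tmp >= step:
        step = step - process(21)
    base = base - (19 + buf)
    if 23 <= 33 and 33 != 23:
        base = 5 * 38
    emit(35)
    step = base >= 36 and 36 < 14
    return buf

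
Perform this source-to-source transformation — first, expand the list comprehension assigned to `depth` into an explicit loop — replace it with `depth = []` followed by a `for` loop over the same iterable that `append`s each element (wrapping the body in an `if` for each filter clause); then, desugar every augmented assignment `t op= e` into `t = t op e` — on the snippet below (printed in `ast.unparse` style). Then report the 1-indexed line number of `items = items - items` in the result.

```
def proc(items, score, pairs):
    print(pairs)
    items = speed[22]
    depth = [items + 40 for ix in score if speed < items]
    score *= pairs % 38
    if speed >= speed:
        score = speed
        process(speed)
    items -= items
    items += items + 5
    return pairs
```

Transformed code:
def proc(items, score, pairs):
    print(pairs)
    items = speed[22]
    depth = []
    for ix in score:
        if speed < items:
            depth.append(items + 40)
    score = score * (pairs % 38)
    if speed >= speed:
        score = speed
        process(speed)
    items = items - items
    items = items + (items + 5)
    return pairs

12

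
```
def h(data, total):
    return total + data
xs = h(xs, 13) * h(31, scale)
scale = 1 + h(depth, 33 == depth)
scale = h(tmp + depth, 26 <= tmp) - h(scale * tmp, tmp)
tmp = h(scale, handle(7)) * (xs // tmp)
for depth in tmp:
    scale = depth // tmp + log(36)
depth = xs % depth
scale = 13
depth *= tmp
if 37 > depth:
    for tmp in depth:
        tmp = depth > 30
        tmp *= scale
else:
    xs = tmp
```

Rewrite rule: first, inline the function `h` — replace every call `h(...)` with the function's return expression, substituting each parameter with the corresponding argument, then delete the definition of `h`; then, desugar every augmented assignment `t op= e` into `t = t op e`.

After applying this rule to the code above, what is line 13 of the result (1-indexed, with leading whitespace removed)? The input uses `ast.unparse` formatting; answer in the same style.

tmp = tmp * scale

Transformed code:
xs = (13 + xs) * (scale + 31)
scale = 1 + ((33 == depth) + depth)
scale = (26 <= tmp) + (tmp + depth) - (tmp + scale * tmp)
tmp = (handle(7) + scale) * (xs // tmp)
for depth in tmp:
    scale = depth // tmp + log(36)
depth = xs % depth
scale = 13
depth = depth * tmp
if 37 > depth:
    for tmp in depth:
        tmp = depth > 30
        tmp = tmp * scale
else:
    xs = tmp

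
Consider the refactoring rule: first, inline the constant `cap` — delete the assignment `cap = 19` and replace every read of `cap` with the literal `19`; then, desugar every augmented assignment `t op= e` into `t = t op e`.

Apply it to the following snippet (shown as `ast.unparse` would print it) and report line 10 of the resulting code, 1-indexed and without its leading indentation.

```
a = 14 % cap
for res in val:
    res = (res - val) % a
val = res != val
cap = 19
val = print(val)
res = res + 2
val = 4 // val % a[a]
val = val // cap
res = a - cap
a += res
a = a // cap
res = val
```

Transformed code:
a = 14 % 19
for res in val:
    res = (res - val) % a
val = res != val
val = print(val)
res = res + 2
val = 4 // val % a[a]
val = val // 19
res = a - 19
a = a + res
a = a // 19
res = val

a = a + res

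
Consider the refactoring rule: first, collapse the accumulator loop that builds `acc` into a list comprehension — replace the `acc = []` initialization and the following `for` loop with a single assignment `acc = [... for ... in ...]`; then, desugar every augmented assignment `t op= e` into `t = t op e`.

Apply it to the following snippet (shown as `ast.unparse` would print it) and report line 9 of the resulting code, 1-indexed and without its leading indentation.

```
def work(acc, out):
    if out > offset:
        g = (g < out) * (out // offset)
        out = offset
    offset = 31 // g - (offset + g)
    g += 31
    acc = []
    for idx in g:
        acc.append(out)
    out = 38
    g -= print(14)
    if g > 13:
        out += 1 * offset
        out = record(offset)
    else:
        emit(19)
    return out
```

Transformed code:
def work(acc, out):
    if out > offset:
        g = (g < out) * (out // offset)
        out = offset
    offset = 31 // g - (offset + g)
    g = g + 31
    acc = [out for idx in g]
    out = 38
    g = g - print(14)
    if g > 13:
        out = out + 1 * offset
        out = record(offset)
    else:
        emit(19)
    return out

g = g - print(14)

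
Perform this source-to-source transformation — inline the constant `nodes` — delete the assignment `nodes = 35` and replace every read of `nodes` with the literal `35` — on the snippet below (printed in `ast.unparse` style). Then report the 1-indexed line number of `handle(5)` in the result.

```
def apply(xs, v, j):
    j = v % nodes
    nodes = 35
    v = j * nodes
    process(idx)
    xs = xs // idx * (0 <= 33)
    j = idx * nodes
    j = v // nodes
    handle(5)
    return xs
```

8

Transformed code:
def apply(xs, v, j):
    j = v % 35
    v = j * 35
    process(idx)
    xs = xs // idx * (0 <= 33)
    j = idx * 35
    j = v // 35
    handle(5)
    return xs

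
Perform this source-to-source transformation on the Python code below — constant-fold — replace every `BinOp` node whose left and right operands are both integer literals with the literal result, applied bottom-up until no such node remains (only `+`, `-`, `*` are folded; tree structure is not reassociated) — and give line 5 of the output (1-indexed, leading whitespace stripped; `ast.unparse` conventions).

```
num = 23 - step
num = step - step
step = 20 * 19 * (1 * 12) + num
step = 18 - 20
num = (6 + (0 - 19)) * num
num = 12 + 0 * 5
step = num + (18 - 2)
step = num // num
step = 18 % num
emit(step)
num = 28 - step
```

Transformed code:
num = 23 - step
num = step - step
step = 4560 + num
step = -2
num = -13 * num
num = 12
step = num + 16
step = num // num
step = 18 % num
emit(step)
num = 28 - step

num = -13 * num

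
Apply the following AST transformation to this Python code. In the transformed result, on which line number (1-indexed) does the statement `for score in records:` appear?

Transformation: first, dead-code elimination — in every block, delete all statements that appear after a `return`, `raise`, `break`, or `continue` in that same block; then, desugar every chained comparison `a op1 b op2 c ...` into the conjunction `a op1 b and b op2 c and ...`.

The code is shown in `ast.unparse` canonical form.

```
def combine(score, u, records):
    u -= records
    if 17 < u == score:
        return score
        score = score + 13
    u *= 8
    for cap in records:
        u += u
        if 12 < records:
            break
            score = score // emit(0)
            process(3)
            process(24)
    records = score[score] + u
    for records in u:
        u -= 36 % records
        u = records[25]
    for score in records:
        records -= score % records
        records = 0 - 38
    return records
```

Transformed code:
def combine(score, u, records):
    u -= records
    if 17 < u and u == score:
        return score
    u *= 8
    for cap in records:
        u += u
        if 12 < records:
            break
    records = score[score] + u
    for records in u:
        u -= 36 % records
        u = records[25]
    for score in records:
        records -= score % records
        records = 0 - 38
    return records

14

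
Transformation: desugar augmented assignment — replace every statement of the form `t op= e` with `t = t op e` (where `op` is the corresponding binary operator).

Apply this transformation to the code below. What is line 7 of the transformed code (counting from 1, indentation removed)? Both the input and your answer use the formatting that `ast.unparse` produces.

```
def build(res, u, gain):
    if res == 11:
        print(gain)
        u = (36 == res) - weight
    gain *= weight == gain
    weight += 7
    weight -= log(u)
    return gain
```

weight = weight - log(u)

Transformed code:
def build(res, u, gain):
    if res == 11:
        print(gain)
        u = (36 == res) - weight
    gain = gain * (weight == gain)
    weight = weight + 7
    weight = weight - log(u)
    return gain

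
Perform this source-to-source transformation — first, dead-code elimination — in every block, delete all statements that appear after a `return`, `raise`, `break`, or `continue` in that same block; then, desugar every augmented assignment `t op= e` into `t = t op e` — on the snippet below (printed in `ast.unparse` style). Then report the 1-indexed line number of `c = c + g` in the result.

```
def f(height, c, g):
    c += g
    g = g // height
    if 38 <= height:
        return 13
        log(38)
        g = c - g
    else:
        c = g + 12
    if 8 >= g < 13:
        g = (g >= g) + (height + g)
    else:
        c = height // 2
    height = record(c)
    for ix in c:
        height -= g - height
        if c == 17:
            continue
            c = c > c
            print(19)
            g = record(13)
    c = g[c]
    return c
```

Transformed code:
def f(height, c, g):
    c = c + g
    g = g // height
    if 38 <= height:
        return 13
    else:
        c = g + 12
    if 8 >= g < 13:
        g = (g >= g) + (height + g)
    else:
        c = height // 2
    height = record(c)
    for ix in c:
        height = height - (g - height)
        if c == 17:
            continue
    c = g[c]
    return c

2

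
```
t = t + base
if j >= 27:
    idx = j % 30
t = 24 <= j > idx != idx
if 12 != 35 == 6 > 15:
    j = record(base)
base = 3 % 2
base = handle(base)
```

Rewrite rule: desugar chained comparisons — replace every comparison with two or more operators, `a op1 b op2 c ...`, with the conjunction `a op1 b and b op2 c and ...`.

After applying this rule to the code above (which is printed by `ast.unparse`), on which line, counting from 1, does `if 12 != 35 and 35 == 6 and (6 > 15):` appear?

5

Transformed code:
t = t + base
if j >= 27:
    idx = j % 30
t = 24 <= j and j > idx and (idx != idx)
if 12 != 35 and 35 == 6 and (6 > 15):
    j = record(base)
base = 3 % 2
base = handle(base)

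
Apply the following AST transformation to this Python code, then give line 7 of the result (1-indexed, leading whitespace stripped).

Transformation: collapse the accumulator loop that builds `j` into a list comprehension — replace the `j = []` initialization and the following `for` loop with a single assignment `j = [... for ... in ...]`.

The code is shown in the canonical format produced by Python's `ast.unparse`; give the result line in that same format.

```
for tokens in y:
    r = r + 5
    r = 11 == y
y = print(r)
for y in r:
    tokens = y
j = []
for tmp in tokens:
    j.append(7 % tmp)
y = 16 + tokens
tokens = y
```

j = [7 % tmp for tmp in tokens]

Transformed code:
for tokens in y:
    r = r + 5
    r = 11 == y
y = print(r)
for y in r:
    tokens = y
j = [7 % tmp for tmp in tokens]
y = 16 + tokens
tokens = y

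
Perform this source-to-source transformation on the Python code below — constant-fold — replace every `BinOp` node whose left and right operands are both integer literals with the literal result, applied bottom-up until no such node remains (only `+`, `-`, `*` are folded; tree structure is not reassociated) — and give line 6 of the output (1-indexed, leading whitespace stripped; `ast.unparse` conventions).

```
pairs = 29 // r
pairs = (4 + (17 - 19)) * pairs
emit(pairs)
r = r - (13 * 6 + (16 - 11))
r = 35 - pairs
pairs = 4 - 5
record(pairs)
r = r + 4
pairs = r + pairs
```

pairs = -1

Transformed code:
pairs = 29 // r
pairs = 2 * pairs
emit(pairs)
r = r - 83
r = 35 - pairs
pairs = -1
record(pairs)
r = r + 4
pairs = r + pairs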